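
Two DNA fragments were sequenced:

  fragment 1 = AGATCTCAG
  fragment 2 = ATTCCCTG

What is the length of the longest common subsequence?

5

Let dp[i][j] be the LCS length of the first i bases of fragment 1 and the first j bases of fragment 2. dp[i][j] = dp[i-1][j-1]+1 when the i-th and j-th bases match, else max(dp[i-1][j], dp[i][j-1]).
    ·  A  T  T  C  C  C  T  G
 ·  0  0  0  0  0  0  0  0  0
 A  0  1  1  1  1  1  1  1  1
 G  0  1  1  1  1  1  1  1  2
 A  0  1  1  1  1  1  1  1  2
 T  0  1  2  2  2  2  2  2  2
 C  0  1  2  2  3  3  3  3  3
 T  0  1  2  3  3  3  3  4  4
 C  0  1  2  3  4  4  4  4  4
 A  0  1  2  3  4  4  4  4  4
 G  0  1  2  3  4  4  4  4  5
dp[9][8] = 5. One LCS (by backtracking along matches): ATCTG.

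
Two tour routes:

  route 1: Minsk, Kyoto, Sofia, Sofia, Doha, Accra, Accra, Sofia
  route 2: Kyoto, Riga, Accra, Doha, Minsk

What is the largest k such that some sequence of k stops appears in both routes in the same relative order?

Match Kyoto at route 1[2]=route 2[1], Doha at route 1[5]=route 2[4] — 2 stops in the same relative order in both. The LCS DP gives dp[8][5] = 2, so this is optimal.

2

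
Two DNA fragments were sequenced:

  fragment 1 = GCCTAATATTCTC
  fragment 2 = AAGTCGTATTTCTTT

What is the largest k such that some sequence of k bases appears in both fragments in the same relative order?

9

One common subsequence of length 9: G (fragment 1 #1, fragment 2 #3); then C (fragment 1 #2, fragment 2 #5); then T (fragment 1 #4, fragment 2 #7); then A (fragment 1 #6, fragment 2 #8); then T (fragment 1 #7, fragment 2 #9); then T (fragment 1 #9, fragment 2 #10); then T (fragment 1 #10, fragment 2 #11); then C (fragment 1 #11, fragment 2 #12); then T (fragment 1 #12, fragment 2 #15). dp[13][15] = 9 confirms this is the maximum.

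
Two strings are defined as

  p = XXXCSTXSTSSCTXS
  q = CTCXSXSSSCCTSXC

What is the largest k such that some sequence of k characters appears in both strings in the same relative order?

9

Taking X at p[3]=q[4], then S at p[5]=q[5], then X at p[7]=q[6], then S at p[8]=q[7], then S at p[10]=q[8], then S at p[11]=q[9], then C at p[12]=q[11], then T at p[13]=q[12], then X at p[14]=q[14] gives a common subsequence of length 9, and the DP table's final entry dp[15][15] is also 9, so no common subsequence is longer.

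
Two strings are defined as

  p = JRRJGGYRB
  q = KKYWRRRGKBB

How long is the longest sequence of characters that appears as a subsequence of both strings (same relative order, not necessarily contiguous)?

Let dp[i][j] be the LCS length of the first i characters of p and the first j characters of q. dp[i][j] = dp[i-1][j-1]+1 when the i-th and j-th characters match, else max(dp[i-1][j], dp[i][j-1]).
    ·  K  K  Y  W  R  R  R  G  K  B  B
 ·  0  0  0  0  0  0  0  0  0  0  0  0
 J  0  0  0  0  0  0  0  0  0  0  0  0
 R  0  0  0  0  0  1  1  1  1  1  1  1
 R  0  0  0  0  0  1  2  2  2  2  2  2
 J  0  0  0  0  0  1  2  2  2  2  2  2
 G  0  0  0  0  0  1  2  2  3  3  3  3
 G  0  0  0  0  0  1  2  2  3  3  3  3
 Y  0  0  0  1  1  1  2  2  3  3  3  3
 R  0  0  0  1  1  2  2  3  3  3  3  3
 B  0  0  0  1  1  2  2  3  3  3  4  4
dp[9][11] = 4. One LCS (by backtracking along matches): RRGB.

4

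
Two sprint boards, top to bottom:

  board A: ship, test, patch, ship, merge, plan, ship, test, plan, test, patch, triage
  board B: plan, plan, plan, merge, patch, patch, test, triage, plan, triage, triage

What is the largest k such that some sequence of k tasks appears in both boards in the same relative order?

4

Pick patch at board A[3]=board B[6], test at board A[8]=board B[7], plan at board A[9]=board B[9], triage at board A[12]=board B[11]; all 4 tasks appear in both, in order, and the DP table's final entry dp[12][11] is also 4, so no common subsequence is longer.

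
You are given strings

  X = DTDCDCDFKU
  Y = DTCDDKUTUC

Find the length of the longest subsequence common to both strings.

7

One common subsequence of length 7: D (X #1, Y #1), T (X #2, Y #2), C (X #4, Y #3), D (X #5, Y #4), D (X #7, Y #5), K (X #9, Y #6), U (X #10, Y #9). Since dp[10][10] = 7, nothing longer is possible.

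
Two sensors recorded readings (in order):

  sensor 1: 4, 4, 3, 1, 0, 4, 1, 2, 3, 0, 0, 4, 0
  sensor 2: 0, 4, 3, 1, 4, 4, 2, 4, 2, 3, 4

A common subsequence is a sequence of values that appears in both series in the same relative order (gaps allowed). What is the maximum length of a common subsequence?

7

One common subsequence of length 7: 4 [2,2], 3 [3,3], 1 [4,4], 4 [6,8], 2 [8,9], 3 [9,10], 4 [12,11]. dp[13][11] = 7 confirms this is the maximum.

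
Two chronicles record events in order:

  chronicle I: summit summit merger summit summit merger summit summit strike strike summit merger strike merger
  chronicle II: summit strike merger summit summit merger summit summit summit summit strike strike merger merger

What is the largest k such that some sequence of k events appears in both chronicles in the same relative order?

11

One common subsequence of length 11: summit [1,4]; then summit [2,5]; then merger [3,6]; then summit [4,7]; then summit [5,8]; then summit [7,9]; then summit [8,10]; then strike [9,11]; then strike [10,12]; then merger [12,13]; then merger [14,14], and the DP table's final entry dp[14][14] is also 11, so no common subsequence is longer.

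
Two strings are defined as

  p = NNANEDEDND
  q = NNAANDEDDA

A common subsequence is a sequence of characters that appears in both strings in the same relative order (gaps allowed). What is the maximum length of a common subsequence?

Let dp[i][j] be the LCS length of the first i characters of p and the first j characters of q. dp[i][j] = dp[i-1][j-1]+1 when the i-th and j-th characters match, else max(dp[i-1][j], dp[i][j-1]).
    ·  N  N  A  A  N  D  E  D  D  A
 ·  0  0  0  0  0  0  0  0  0  0  0
 N  0  1  1  1  1  1  1  1  1  1  1
 N  0  1  2  2  2  2  2  2  2  2  2
 A  0  1  2  3  3  3  3  3  3  3  3
 N  0  1  2  3  3  4  4  4  4  4  4
 E  0  1  2  3  3  4  4  5  5  5  5
 D  0  1  2  3  3  4  5  5  6  6  6
 E  0  1  2  3  3  4  5  6  6  6  6
 D  0  1  2  3  3  4  5  6  7  7  7
 N  0  1  2  3  3  4  5  6  7  7  7
 D  0  1  2  3  3  4  5  6  7  8  8
dp[10][10] = 8. One LCS (by backtracking along matches): NNANDEDD.

8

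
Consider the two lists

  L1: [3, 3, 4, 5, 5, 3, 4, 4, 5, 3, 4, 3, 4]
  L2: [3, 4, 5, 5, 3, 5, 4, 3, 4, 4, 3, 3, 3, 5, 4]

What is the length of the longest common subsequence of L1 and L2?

10

Pick 3 at L1[2]=L2[1], then 4 at L1[3]=L2[2], then 5 at L1[4]=L2[4], then 5 at L1[5]=L2[6], then 3 at L1[6]=L2[8], then 4 at L1[7]=L2[9], then 4 at L1[8]=L2[10], then 3 at L1[10]=L2[12], then 3 at L1[12]=L2[13], then 4 at L1[13]=L2[15]; all 10 values appear in both, in order. Since dp[13][15] = 10, nothing longer is possible.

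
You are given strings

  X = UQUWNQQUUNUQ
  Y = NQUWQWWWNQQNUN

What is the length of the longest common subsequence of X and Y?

Pick U [1,3] → Q [2,5] → W [4,8] → N [5,9] → Q [6,10] → Q [7,11] → U [9,13] → N [10,14]; all 8 characters appear in both, in order. dp[12][14] = 8 confirms this is the maximum.

8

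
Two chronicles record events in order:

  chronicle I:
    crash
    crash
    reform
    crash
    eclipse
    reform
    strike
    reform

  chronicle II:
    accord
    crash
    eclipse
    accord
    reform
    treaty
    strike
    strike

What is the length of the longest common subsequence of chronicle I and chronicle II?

One common subsequence of length 4: crash [4,2] → eclipse [5,3] → reform [6,5] → strike [7,8]. dp[8][8] = 4 confirms this is the maximum.

4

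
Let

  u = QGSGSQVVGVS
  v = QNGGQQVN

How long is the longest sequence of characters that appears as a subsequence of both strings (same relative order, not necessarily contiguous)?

5

Taking Q at u[1]=v[1], then G at u[2]=v[3], then G at u[4]=v[4], then Q at u[6]=v[6], then V at u[7]=v[7] gives a common subsequence of length 5. Since dp[11][8] = 5, nothing longer is possible.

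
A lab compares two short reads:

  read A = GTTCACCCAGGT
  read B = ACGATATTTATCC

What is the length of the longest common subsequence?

6

Taking G (read A #1, read B #3), T (read A #2, read B #8), T (read A #3, read B #9), A (read A #5, read B #10), C (read A #7, read B #12), C (read A #8, read B #13) gives a common subsequence of length 6. The LCS DP gives dp[12][13] = 6, so this is optimal.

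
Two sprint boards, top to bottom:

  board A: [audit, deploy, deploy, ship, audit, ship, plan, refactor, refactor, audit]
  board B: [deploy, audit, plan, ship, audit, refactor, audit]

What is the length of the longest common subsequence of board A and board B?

Taking audit at board A[1]=board B[2], then ship at board A[4]=board B[4], then audit at board A[5]=board B[5], then refactor at board A[9]=board B[6], then audit at board A[10]=board B[7] gives a common subsequence of length 5. Since dp[10][7] = 5, nothing longer is possible.

5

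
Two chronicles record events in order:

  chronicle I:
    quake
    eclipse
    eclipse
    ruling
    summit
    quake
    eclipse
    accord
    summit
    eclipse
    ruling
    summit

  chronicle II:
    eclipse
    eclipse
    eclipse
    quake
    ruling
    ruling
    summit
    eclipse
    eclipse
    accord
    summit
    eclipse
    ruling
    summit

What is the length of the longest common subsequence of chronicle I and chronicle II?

Pick eclipse [2,2], eclipse [3,3], ruling [4,6], summit [5,7], eclipse [7,9], accord [8,10], summit [9,11], eclipse [10,12], ruling [11,13], summit [12,14]; all 10 events appear in both, in order. The LCS DP gives dp[12][14] = 10, so this is optimal.

10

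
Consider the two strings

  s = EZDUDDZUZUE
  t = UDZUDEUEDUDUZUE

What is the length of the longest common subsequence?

Taking Z at s[2]=t[3] → D at s[3]=t[5] → U at s[4]=t[7] → D at s[5]=t[9] → D at s[6]=t[11] → U at s[8]=t[12] → Z at s[9]=t[13] → U at s[10]=t[14] → E at s[11]=t[15] gives a common subsequence of length 9. Since dp[11][15] = 9, nothing longer is possible.

9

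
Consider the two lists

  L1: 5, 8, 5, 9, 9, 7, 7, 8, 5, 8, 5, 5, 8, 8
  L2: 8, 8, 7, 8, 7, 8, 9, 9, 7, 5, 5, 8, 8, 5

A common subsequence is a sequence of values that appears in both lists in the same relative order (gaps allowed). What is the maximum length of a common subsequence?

Taking 8 (L1 #2, L2 #6) → 9 (L1 #4, L2 #7) → 9 (L1 #5, L2 #8) → 7 (L1 #7, L2 #9) → 5 (L1 #11, L2 #10) → 5 (L1 #12, L2 #11) → 8 (L1 #13, L2 #12) → 8 (L1 #14, L2 #13) gives a common subsequence of length 8, and the DP table's final entry dp[14][14] is also 8, so no common subsequence is longer.

8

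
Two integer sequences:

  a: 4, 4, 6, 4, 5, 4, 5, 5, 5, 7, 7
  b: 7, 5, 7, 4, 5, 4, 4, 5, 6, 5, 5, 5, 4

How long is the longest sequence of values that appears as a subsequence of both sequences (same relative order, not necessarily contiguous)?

Pick 4 [1,4], 4 [2,6], 4 [4,7], 5 [5,8], 5 [7,10], 5 [8,11], 5 [9,12]; all 7 values appear in both, in order. The LCS DP gives dp[11][13] = 7, so this is optimal.

7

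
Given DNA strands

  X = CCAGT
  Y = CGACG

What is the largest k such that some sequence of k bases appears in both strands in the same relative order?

Let dp[i][j] be the LCS length of the first i bases of X and the first j bases of Y. dp[i][j] = dp[i-1][j-1]+1 when the i-th and j-th bases match, else max(dp[i-1][j], dp[i][j-1]).
    ·  C  G  A  C  G
 ·  0  0  0  0  0  0
 C  0  1  1  1  1  1
 C  0  1  1  1  2  2
 A  0  1  1  2  2  2
 G  0  1  2  2  2  3
 T  0  1  2  2  2  3
dp[5][5] = 3. One LCS (by backtracking along matches): CCG.

3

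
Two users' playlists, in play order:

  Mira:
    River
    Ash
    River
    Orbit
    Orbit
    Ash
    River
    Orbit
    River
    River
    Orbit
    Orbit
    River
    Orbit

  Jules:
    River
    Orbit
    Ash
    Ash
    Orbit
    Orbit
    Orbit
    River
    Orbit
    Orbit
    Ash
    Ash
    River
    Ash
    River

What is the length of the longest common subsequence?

Pick River (Mira #1, Jules #1), Ash (Mira #2, Jules #4), Orbit (Mira #4, Jules #5), Orbit (Mira #5, Jules #6), Orbit (Mira #8, Jules #7), River (Mira #10, Jules #8), Orbit (Mira #11, Jules #9), Orbit (Mira #12, Jules #10), River (Mira #13, Jules #15); all 9 songs appear in both, in order. Since dp[14][15] = 9, nothing longer is possible.

9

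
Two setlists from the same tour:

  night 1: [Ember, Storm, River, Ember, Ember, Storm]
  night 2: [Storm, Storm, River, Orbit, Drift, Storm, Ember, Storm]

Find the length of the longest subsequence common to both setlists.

4

Taking Storm at night 1[2]=night 2[2], River at night 1[3]=night 2[3], Ember at night 1[5]=night 2[7], Storm at night 1[6]=night 2[8] gives a common subsequence of length 4. dp[6][8] = 4 confirms this is the maximum.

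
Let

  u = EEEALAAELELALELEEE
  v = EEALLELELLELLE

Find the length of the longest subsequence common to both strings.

One common subsequence of length 12: E (u #2, v #1), then E (u #3, v #2), then A (u #4, v #3), then L (u #5, v #5), then E (u #8, v #6), then L (u #9, v #7), then E (u #10, v #8), then L (u #11, v #9), then L (u #13, v #10), then E (u #14, v #11), then L (u #15, v #13), then E (u #18, v #14). Since dp[18][14] = 12, nothing longer is possible.

12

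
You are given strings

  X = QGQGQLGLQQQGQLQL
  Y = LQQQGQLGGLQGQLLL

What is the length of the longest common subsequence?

One common subsequence of length 12: Q [1,3]; then Q [3,4]; then G [4,5]; then Q [5,6]; then L [6,7]; then G [7,9]; then L [8,10]; then Q [11,11]; then G [12,12]; then Q [13,13]; then L [14,15]; then L [16,16], and the DP table's final entry dp[16][16] is also 12, so no common subsequence is longer.

12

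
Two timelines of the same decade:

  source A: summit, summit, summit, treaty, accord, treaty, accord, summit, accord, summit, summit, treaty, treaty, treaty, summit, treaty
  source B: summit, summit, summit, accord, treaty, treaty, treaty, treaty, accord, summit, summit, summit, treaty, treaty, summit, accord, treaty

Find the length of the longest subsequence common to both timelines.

Pick summit [1,1]; then summit [2,2]; then summit [3,3]; then treaty [4,7]; then treaty [6,8]; then accord [7,9]; then summit [8,10]; then summit [10,11]; then summit [11,12]; then treaty [13,13]; then treaty [14,14]; then summit [15,15]; then treaty [16,17]; all 13 events appear in both, in order. dp[16][17] = 13 confirms this is the maximum.

13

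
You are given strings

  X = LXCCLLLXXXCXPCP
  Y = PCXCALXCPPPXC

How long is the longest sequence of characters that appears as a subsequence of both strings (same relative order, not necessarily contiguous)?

7

Match X [2,3], C [3,4], L [7,6], X [10,7], C [11,8], X [12,12], C [14,13] — 7 characters in the same relative order in both. dp[15][13] = 7 confirms this is the maximum.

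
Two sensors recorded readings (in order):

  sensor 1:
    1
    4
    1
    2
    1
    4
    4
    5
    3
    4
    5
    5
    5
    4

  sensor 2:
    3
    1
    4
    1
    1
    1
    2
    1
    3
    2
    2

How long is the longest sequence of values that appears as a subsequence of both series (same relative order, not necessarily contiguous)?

Match 1 at sensor 1[1]=sensor 2[2] → 4 at sensor 1[2]=sensor 2[3] → 1 at sensor 1[3]=sensor 2[6] → 2 at sensor 1[4]=sensor 2[7] → 1 at sensor 1[5]=sensor 2[8] → 3 at sensor 1[9]=sensor 2[9] — 6 values in the same relative order in both. Since dp[14][11] = 6, nothing longer is possible.

6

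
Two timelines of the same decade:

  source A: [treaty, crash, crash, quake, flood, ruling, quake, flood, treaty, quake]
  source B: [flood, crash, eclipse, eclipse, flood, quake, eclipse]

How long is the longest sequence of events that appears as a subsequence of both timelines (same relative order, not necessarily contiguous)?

3

Pick crash at source A[2]=source B[2], then flood at source A[5]=source B[5], then quake at source A[7]=source B[6]; all 3 events appear in both, in order. dp[10][7] = 3 confirms this is the maximum.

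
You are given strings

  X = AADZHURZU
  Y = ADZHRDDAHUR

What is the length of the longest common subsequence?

6

Match A (X #2, Y #1), then D (X #3, Y #2), then Z (X #4, Y #3), then H (X #5, Y #9), then U (X #6, Y #10), then R (X #7, Y #11) — 6 characters in the same relative order in both. dp[9][11] = 6 confirms this is the maximum.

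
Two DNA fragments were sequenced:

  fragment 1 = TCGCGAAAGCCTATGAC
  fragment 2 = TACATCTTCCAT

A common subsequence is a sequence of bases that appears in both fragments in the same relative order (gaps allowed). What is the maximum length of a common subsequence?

7

One common subsequence of length 7: T [1,1], then C [2,3], then C [4,6], then C [10,9], then C [11,10], then A [13,11], then T [14,12]. dp[17][12] = 7 confirms this is the maximum.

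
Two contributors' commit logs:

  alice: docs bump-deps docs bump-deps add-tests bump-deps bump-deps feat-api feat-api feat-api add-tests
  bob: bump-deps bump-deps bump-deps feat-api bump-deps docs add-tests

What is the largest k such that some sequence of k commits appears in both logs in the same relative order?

5

Pick bump-deps at alice[2]=bob[1], bump-deps at alice[4]=bob[2], bump-deps at alice[6]=bob[3], bump-deps at alice[7]=bob[5], add-tests at alice[11]=bob[7]; all 5 commits appear in both, in order, and the DP table's final entry dp[11][7] is also 5, so no common subsequence is longer.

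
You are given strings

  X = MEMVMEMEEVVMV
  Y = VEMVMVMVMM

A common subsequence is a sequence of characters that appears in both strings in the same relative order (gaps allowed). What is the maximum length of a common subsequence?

Let dp[i][j] be the LCS length of the first i characters of X and the first j characters of Y. dp[i][j] = dp[i-1][j-1]+1 when the i-th and j-th characters match, else max(dp[i-1][j], dp[i][j-1]).
    ·  V  E  M  V  M  V  M  V  M  M
 ·  0  0  0  0  0  0  0  0  0  0  0
 M  0  0  0  1  1  1  1  1  1  1  1
 E  0  0  1  1  1  1  1  1  1  1  1
 M  0  0  1  2  2  2  2  2  2  2  2
 V  0  1  1  2  3  3  3  3  3  3  3
 M  0  1  1  2  3  4  4  4  4  4  4
 E  0  1  2  2  3  4  4  4  4  4  4
 M  0  1  2  3  3  4  4  5  5  5  5
 E  0  1  2  3  3  4  4  5  5  5  5
 E  0  1  2  3  3  4  4  5  5  5  5
 V  0  1  2  3  4  4  5  5  6  6  6
 V  0  1  2  3  4  4  5  5  6  6  6
 M  0  1  2  3  4  5  5  6  6  7  7
 V  0  1  2  3  4  5  6  6  7  7  7
dp[13][10] = 7. One LCS (by backtracking along matches): EMVMMVM.

7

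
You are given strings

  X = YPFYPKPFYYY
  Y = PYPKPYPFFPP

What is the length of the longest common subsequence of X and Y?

6

Let dp[i][j] be the LCS length of the first i characters of X and the first j characters of Y. dp[i][j] = dp[i-1][j-1]+1 when the i-th and j-th characters match, else max(dp[i-1][j], dp[i][j-1]).
    ·  P  Y  P  K  P  Y  P  F  F  P  P
 ·  0  0  0  0  0  0  0  0  0  0  0  0
 Y  0  0  1  1  1  1  1  1  1  1  1  1
 P  0  1  1  2  2  2  2  2  2  2  2  2
 F  0  1  1  2  2  2  2  2  3  3  3  3
 Y  0  1  2  2  2  2  3  3  3  3  3  3
 P  0  1  2  3  3  3  3  4  4  4  4  4
 K  0  1  2  3  4  4  4  4  4  4  4  4
 P  0  1  2  3  4  5  5  5  5  5  5  5
 F  0  1  2  3  4  5  5  5  6  6  6  6
 Y  0  1  2  3  4  5  6  6  6  6  6  6
 Y  0  1  2  3  4  5  6  6  6  6  6  6
 Y  0  1  2  3  4  5  6  6  6  6  6  6
dp[11][11] = 6. One LCS (by backtracking along matches): PYPKPF.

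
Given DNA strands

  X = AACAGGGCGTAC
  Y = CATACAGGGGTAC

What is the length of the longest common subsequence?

Taking A [1,2], A [2,4], C [3,5], A [4,6], G [5,7], G [6,8], G [7,9], G [9,10], T [10,11], A [11,12], C [12,13] gives a common subsequence of length 11. dp[12][13] = 11 confirms this is the maximum.

11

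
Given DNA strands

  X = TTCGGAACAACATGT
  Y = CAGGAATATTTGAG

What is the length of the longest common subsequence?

8

Match C (X #3, Y #1), then G (X #4, Y #3), then G (X #5, Y #4), then A (X #6, Y #5), then A (X #7, Y #6), then A (X #9, Y #8), then A (X #12, Y #13), then G (X #14, Y #14) — 8 bases in the same relative order in both. Since dp[15][14] = 8, nothing longer is possible.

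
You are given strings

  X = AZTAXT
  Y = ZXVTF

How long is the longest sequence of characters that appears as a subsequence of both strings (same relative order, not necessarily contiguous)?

3

Pick Z [2,1]; then X [5,2]; then T [6,4]; all 3 characters appear in both, in order, and the DP table's final entry dp[6][5] is also 3, so no common subsequence is longer.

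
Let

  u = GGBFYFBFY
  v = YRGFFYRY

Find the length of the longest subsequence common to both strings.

Taking G (u #1, v #3), then F (u #4, v #5), then Y (u #5, v #6), then Y (u #9, v #8) gives a common subsequence of length 4. dp[9][8] = 4 confirms this is the maximum.

4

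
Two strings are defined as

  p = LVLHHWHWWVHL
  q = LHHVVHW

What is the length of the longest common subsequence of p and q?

5

Match L at p[3]=q[1], then H at p[4]=q[2], then H at p[5]=q[3], then H at p[7]=q[6], then W at p[9]=q[7] — 5 characters in the same relative order in both. The LCS DP gives dp[12][7] = 5, so this is optimal.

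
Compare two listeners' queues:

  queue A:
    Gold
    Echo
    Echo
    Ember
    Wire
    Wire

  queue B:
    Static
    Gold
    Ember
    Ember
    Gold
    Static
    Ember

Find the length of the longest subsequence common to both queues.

One common subsequence of length 2: Gold [1,5]; then Ember [4,7], and the DP table's final entry dp[6][7] is also 2, so no common subsequence is longer.

2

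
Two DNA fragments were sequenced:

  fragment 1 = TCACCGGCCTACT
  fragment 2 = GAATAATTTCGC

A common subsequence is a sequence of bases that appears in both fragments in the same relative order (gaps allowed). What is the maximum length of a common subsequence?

5

One common subsequence of length 5: T at fragment 1[1]=fragment 2[4], A at fragment 1[3]=fragment 2[6], C at fragment 1[5]=fragment 2[10], G at fragment 1[7]=fragment 2[11], C at fragment 1[12]=fragment 2[12], and the DP table's final entry dp[13][12] is also 5, so no common subsequence is longer.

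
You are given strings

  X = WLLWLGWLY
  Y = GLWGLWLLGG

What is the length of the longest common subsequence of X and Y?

5

Let dp[i][j] be the LCS length of the first i characters of X and the first j characters of Y. dp[i][j] = dp[i-1][j-1]+1 when the i-th and j-th characters match, else max(dp[i-1][j], dp[i][j-1]).
    ·  G  L  W  G  L  W  L  L  G  G
 ·  0  0  0  0  0  0  0  0  0  0  0
 W  0  0  0  1  1  1  1  1  1  1  1
 L  0  0  1  1  1  2  2  2  2  2  2
 L  0  0  1  1  1  2  2  3  3  3  3
 W  0  0  1  2  2  2  3  3  3  3  3
 L  0  0  1  2  2  3  3  4  4  4  4
 G  0  1  1  2  3  3  3  4  4  5  5
 W  0  1  1  2  3  3  4  4  4  5  5
 L  0  1  2  2  3  4  4  5  5  5  5
 Y  0  1  2  2  3  4  4  5  5  5  5
dp[9][10] = 5. One LCS (by backtracking along matches): WLLLG.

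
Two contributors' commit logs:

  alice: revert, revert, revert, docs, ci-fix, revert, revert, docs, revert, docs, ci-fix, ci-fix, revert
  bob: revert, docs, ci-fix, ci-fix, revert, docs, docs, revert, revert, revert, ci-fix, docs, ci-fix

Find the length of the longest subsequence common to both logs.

8

Taking revert [1,1], then revert [2,5], then docs [4,7], then revert [6,8], then revert [7,9], then revert [9,10], then docs [10,12], then ci-fix [12,13] gives a common subsequence of length 8. Since dp[13][13] = 8, nothing longer is possible.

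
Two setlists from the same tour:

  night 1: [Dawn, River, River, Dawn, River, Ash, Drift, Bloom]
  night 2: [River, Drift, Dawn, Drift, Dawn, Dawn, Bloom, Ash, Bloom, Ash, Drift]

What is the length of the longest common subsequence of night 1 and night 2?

Pick Dawn [1,5]; then Dawn [4,6]; then Ash [6,10]; then Drift [7,11]; all 4 songs appear in both, in order. Since dp[8][11] = 4, nothing longer is possible.

4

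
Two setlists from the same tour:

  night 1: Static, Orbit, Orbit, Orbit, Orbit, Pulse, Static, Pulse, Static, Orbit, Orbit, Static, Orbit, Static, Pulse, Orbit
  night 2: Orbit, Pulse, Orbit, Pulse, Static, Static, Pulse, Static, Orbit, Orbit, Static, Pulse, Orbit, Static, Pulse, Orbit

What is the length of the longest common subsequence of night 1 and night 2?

13

Taking Orbit (night 1 #2, night 2 #1), Orbit (night 1 #5, night 2 #3), Pulse (night 1 #6, night 2 #4), Static (night 1 #7, night 2 #6), Pulse (night 1 #8, night 2 #7), Static (night 1 #9, night 2 #8), Orbit (night 1 #10, night 2 #9), Orbit (night 1 #11, night 2 #10), Static (night 1 #12, night 2 #11), Orbit (night 1 #13, night 2 #13), Static (night 1 #14, night 2 #14), Pulse (night 1 #15, night 2 #15), Orbit (night 1 #16, night 2 #16) gives a common subsequence of length 13, and the DP table's final entry dp[16][16] is also 13, so no common subsequence is longer.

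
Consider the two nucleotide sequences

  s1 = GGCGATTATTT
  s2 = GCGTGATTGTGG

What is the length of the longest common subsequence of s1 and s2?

Pick G at s1[2]=s2[1]; then C at s1[3]=s2[2]; then G at s1[4]=s2[3]; then T at s1[6]=s2[4]; then A at s1[8]=s2[6]; then T at s1[9]=s2[7]; then T at s1[10]=s2[8]; then T at s1[11]=s2[10]; all 8 bases appear in both, in order. The LCS DP gives dp[11][12] = 8, so this is optimal.

8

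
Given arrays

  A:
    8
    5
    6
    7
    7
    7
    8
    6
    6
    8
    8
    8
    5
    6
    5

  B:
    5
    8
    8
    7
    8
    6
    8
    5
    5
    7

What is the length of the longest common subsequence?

7

Match 8 [1,3]; then 7 [6,4]; then 8 [7,5]; then 6 [9,6]; then 8 [12,7]; then 5 [13,8]; then 5 [15,9] — 7 values in the same relative order in both. Since dp[15][10] = 7, nothing longer is possible.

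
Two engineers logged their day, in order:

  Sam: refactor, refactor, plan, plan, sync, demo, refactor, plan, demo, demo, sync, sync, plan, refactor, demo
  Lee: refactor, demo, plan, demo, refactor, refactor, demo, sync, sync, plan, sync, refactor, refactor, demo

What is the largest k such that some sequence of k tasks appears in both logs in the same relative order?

10

Taking refactor at Sam[1]=Lee[1] → plan at Sam[4]=Lee[3] → demo at Sam[6]=Lee[4] → refactor at Sam[7]=Lee[6] → demo at Sam[10]=Lee[7] → sync at Sam[11]=Lee[8] → sync at Sam[12]=Lee[9] → plan at Sam[13]=Lee[10] → refactor at Sam[14]=Lee[13] → demo at Sam[15]=Lee[14] gives a common subsequence of length 10. The LCS DP gives dp[15][14] = 10, so this is optimal.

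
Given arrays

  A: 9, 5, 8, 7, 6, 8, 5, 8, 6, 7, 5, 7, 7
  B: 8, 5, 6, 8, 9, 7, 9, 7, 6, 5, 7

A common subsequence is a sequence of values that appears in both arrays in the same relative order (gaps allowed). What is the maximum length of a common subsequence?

6

Let dp[i][j] be the LCS length of the first i values of A and the first j values of B. dp[i][j] = dp[i-1][j-1]+1 when the i-th and j-th values match, else max(dp[i-1][j], dp[i][j-1]).
    ·  8  5  6  8  9  7  9  7  6  5  7
 ·  0  0  0  0  0  0  0  0  0  0  0  0
 9  0  0  0  0  0  1  1  1  1  1  1  1
 5  0  0  1  1  1  1  1  1  1  1  2  2
 8  0  1  1  1  2  2  2  2  2  2  2  2
 7  0  1  1  1  2  2  3  3  3  3  3  3
 6  0  1  1  2  2  2  3  3  3  4  4  4
 8  0  1  1  2  3  3  3  3  3  4  4  4
 5  0  1  2  2  3  3  3  3  3  4  5  5
 8  0  1  2  2  3  3  3  3  3  4  5  5
 6  0  1  2  3  3  3  3  3  3  4  5  5
 7  0  1  2  3  3  3  4  4  4  4  5  6
 5  0  1  2  3  3  3  4  4  4  4  5  6
 7  0  1  2  3  3  3  4  4  5  5  5  6
 7  0  1  2  3  3  3  4  4  5  5  5  6
dp[13][11] = 6. One LCS (by backtracking along matches): 5, 8, 7, 6, 5, 7.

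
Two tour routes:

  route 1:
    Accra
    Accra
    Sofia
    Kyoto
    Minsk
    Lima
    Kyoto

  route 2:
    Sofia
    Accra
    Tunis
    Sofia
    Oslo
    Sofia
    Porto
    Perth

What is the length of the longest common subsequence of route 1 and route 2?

2

One common subsequence of length 2: Accra (route 1 #1, route 2 #2); then Sofia (route 1 #3, route 2 #6). Since dp[7][8] = 2, nothing longer is possible.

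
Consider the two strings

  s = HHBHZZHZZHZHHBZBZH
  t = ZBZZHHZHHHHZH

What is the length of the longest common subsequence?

Pick B [3,2]; then Z [5,3]; then Z [6,4]; then H [7,6]; then Z [8,7]; then H [10,9]; then H [12,10]; then H [13,11]; then Z [17,12]; then H [18,13]; all 10 characters appear in both, in order. Since dp[18][13] = 10, nothing longer is possible.

10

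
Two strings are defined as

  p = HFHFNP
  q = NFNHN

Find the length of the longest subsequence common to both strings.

3

Let dp[i][j] be the LCS length of the first i characters of p and the first j characters of q. dp[i][j] = dp[i-1][j-1]+1 when the i-th and j-th characters match, else max(dp[i-1][j], dp[i][j-1]).
    ·  N  F  N  H  N
 ·  0  0  0  0  0  0
 H  0  0  0  0  1  1
 F  0  0  1  1  1  1
 H  0  0  1  1  2  2
 F  0  0  1  1  2  2
 N  0  1  1  2  2  3
 P  0  1  1  2  2  3
dp[6][5] = 3. One LCS (by backtracking along matches): FHN.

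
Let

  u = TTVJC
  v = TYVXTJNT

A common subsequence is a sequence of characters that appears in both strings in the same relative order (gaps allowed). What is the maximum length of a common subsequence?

Let dp[i][j] be the LCS length of the first i characters of u and the first j characters of v. dp[i][j] = dp[i-1][j-1]+1 when the i-th and j-th characters match, else max(dp[i-1][j], dp[i][j-1]).
    ·  T  Y  V  X  T  J  N  T
 ·  0  0  0  0  0  0  0  0  0
 T  0  1  1  1  1  1  1  1  1
 T  0  1  1  1  1  2  2  2  2
 V  0  1  1  2  2  2  2  2  2
 J  0  1  1  2  2  2  3  3  3
 C  0  1  1  2  2  2  3  3  3
dp[5][8] = 3. One LCS (by backtracking along matches): TTJ.

3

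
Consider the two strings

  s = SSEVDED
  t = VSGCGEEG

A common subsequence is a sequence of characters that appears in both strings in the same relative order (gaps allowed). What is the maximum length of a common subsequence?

3

Let dp[i][j] be the LCS length of the first i characters of s and the first j characters of t. dp[i][j] = dp[i-1][j-1]+1 when the i-th and j-th characters match, else max(dp[i-1][j], dp[i][j-1]).
    ·  V  S  G  C  G  E  E  G
 ·  0  0  0  0  0  0  0  0  0
 S  0  0  1  1  1  1  1  1  1
 S  0  0  1  1  1  1  1  1  1
 E  0  0  1  1  1  1  2  2  2
 V  0  1  1  1  1  1  2  2  2
 D  0  1  1  1  1  1  2  2  2
 E  0  1  1  1  1  1  2  3  3
 D  0  1  1  1  1  1  2  3  3
dp[7][8] = 3. One LCS (by backtracking along matches): SEE.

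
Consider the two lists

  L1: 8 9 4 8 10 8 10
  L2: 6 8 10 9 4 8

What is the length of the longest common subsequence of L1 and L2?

4

Let dp[i][j] be the LCS length of the first i values of L1 and the first j values of L2. dp[i][j] = dp[i-1][j-1]+1 when the i-th and j-th values match, else max(dp[i-1][j], dp[i][j-1]).
    ·  6  8 10  9  4  8
 ·  0  0  0  0  0  0  0
 8  0  0  1  1  1  1  1
 9  0  0  1  1  2  2  2
 4  0  0  1  1  2  3  3
 8  0  0  1  1  2  3  4
10  0  0  1  2  2  3  4
 8  0  0  1  2  2  3  4
10  0  0  1  2  2  3  4
dp[7][6] = 4. One LCS (by backtracking along matches): 8, 9, 4, 8.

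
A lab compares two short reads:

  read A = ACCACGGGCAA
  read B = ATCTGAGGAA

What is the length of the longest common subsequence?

Pick A [1,1] → C [2,3] → A [4,6] → G [7,7] → G [8,8] → A [10,9] → A [11,10]; all 7 bases appear in both, in order. Since dp[11][10] = 7, nothing longer is possible.

7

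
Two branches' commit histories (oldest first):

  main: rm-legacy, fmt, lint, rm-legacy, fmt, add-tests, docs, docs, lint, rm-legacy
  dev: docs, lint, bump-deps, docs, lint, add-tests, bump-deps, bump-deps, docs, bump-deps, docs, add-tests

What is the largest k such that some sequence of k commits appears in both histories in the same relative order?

4

One common subsequence of length 4: lint (main #3, dev #5), then add-tests (main #6, dev #6), then docs (main #7, dev #9), then docs (main #8, dev #11). Since dp[10][12] = 4, nothing longer is possible.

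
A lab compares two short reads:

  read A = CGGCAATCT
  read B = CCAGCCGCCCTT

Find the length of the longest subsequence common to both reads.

6

Taking C (read A #1, read B #2), G (read A #2, read B #4), G (read A #3, read B #7), C (read A #4, read B #10), T (read A #7, read B #11), T (read A #9, read B #12) gives a common subsequence of length 6. dp[9][12] = 6 confirms this is the maximum.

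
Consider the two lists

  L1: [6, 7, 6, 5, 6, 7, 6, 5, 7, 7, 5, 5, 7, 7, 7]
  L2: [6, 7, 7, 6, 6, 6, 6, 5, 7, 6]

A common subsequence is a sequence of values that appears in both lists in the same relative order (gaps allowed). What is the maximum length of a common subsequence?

7

Match 6 [1,1], then 7 [2,3], then 6 [3,5], then 6 [5,6], then 6 [7,7], then 5 [8,8], then 7 [9,9] — 7 values in the same relative order in both, and the DP table's final entry dp[15][10] is also 7, so no common subsequence is longer.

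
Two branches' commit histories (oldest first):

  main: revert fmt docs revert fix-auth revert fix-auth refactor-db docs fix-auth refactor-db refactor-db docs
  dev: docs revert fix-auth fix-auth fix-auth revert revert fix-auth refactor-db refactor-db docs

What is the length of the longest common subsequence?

8

Pick docs (main #3, dev #1), then revert (main #4, dev #2), then fix-auth (main #5, dev #5), then revert (main #6, dev #7), then fix-auth (main #10, dev #8), then refactor-db (main #11, dev #9), then refactor-db (main #12, dev #10), then docs (main #13, dev #11); all 8 commits appear in both, in order. dp[13][11] = 8 confirms this is the maximum.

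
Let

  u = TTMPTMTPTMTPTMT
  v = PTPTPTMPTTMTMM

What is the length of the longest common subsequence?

Pick T at u[1]=v[2], then T at u[2]=v[4], then P at u[4]=v[5], then T at u[5]=v[6], then M at u[6]=v[7], then T at u[7]=v[9], then T at u[9]=v[10], then M at u[10]=v[11], then T at u[11]=v[12], then M at u[14]=v[14]; all 10 characters appear in both, in order. dp[15][14] = 10 confirms this is the maximum.

10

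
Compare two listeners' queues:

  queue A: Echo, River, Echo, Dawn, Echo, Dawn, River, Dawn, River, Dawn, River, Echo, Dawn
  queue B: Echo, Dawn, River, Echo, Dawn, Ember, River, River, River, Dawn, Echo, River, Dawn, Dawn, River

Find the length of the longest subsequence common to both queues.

Taking Echo at queue A[1]=queue B[1], River at queue A[2]=queue B[3], Echo at queue A[3]=queue B[4], Dawn at queue A[4]=queue B[10], Echo at queue A[5]=queue B[11], River at queue A[7]=queue B[12], Dawn at queue A[8]=queue B[13], Dawn at queue A[10]=queue B[14], River at queue A[11]=queue B[15] gives a common subsequence of length 9, and the DP table's final entry dp[13][15] is also 9, so no common subsequence is longer.

9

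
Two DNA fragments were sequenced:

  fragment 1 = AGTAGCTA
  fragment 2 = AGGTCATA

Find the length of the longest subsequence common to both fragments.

6

Let dp[i][j] be the LCS length of the first i bases of fragment 1 and the first j bases of fragment 2. dp[i][j] = dp[i-1][j-1]+1 when the i-th and j-th bases match, else max(dp[i-1][j], dp[i][j-1]).
    ·  A  G  G  T  C  A  T  A
 ·  0  0  0  0  0  0  0  0  0
 A  0  1  1  1  1  1  1  1  1
 G  0  1  2  2  2  2  2  2  2
 T  0  1  2  2  3  3  3  3  3
 A  0  1  2  2  3  3  4  4  4
 G  0  1  2  3  3  3  4  4  4
 C  0  1  2  3  3  4  4  4  4
 T  0  1  2  3  4  4  4  5  5
 A  0  1  2  3  4  4  5  5  6
dp[8][8] = 6. One LCS (by backtracking along matches): AGTATA.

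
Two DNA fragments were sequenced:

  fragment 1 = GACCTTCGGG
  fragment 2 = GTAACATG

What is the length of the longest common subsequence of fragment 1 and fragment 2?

5

One common subsequence of length 5: G at fragment 1[1]=fragment 2[1] → A at fragment 1[2]=fragment 2[4] → C at fragment 1[3]=fragment 2[5] → T at fragment 1[6]=fragment 2[7] → G at fragment 1[10]=fragment 2[8]. The LCS DP gives dp[10][8] = 5, so this is optimal.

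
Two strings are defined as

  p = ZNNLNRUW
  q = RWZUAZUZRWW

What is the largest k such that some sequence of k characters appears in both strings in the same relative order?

3

Let dp[i][j] be the LCS length of the first i characters of p and the first j characters of q. dp[i][j] = dp[i-1][j-1]+1 when the i-th and j-th characters match, else max(dp[i-1][j], dp[i][j-1]).
    ·  R  W  Z  U  A  Z  U  Z  R  W  W
 ·  0  0  0  0  0  0  0  0  0  0  0  0
 Z  0  0  0  1  1  1  1  1  1  1  1  1
 N  0  0  0  1  1  1  1  1  1  1  1  1
 N  0  0  0  1  1  1  1  1  1  1  1  1
 L  0  0  0  1  1  1  1  1  1  1  1  1
 N  0  0  0  1  1  1  1  1  1  1  1  1
 R  0  1  1  1  1  1  1  1  1  2  2  2
 U  0  1  1  1  2  2  2  2  2  2  2  2
 W  0  1  2  2  2  2  2  2  2  2  3  3
dp[8][11] = 3. One LCS (by backtracking along matches): ZRW.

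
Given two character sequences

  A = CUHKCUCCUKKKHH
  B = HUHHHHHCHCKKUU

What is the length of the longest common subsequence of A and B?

6

Taking U at A[2]=B[2]; then H at A[3]=B[7]; then C at A[5]=B[8]; then C at A[8]=B[10]; then K at A[10]=B[11]; then K at A[11]=B[12] gives a common subsequence of length 6. The LCS DP gives dp[14][14] = 6, so this is optimal.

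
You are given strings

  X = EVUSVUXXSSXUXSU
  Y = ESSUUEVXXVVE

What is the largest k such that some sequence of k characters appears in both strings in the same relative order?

5

Taking E at X[1]=Y[1], U at X[3]=Y[5], V at X[5]=Y[7], X at X[7]=Y[8], X at X[8]=Y[9] gives a common subsequence of length 5. Since dp[15][12] = 5, nothing longer is possible.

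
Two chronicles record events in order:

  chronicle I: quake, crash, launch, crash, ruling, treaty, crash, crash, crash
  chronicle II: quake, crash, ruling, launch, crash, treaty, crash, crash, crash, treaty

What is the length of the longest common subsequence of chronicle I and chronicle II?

8

One common subsequence of length 8: quake at chronicle I[1]=chronicle II[1] → crash at chronicle I[2]=chronicle II[2] → launch at chronicle I[3]=chronicle II[4] → crash at chronicle I[4]=chronicle II[5] → treaty at chronicle I[6]=chronicle II[6] → crash at chronicle I[7]=chronicle II[7] → crash at chronicle I[8]=chronicle II[8] → crash at chronicle I[9]=chronicle II[9]. The LCS DP gives dp[9][10] = 8, so this is optimal.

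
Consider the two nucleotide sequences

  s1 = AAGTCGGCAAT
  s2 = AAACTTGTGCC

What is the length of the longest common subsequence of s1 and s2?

One common subsequence of length 6: A at s1[1]=s2[2], A at s1[2]=s2[3], G at s1[3]=s2[7], T at s1[4]=s2[8], C at s1[5]=s2[10], C at s1[8]=s2[11]. dp[11][11] = 6 confirms this is the maximum.

6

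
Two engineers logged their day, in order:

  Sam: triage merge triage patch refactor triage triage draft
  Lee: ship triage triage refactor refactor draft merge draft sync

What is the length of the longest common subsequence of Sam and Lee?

Pick triage [1,2], then triage [3,3], then refactor [5,5], then draft [8,8]; all 4 tasks appear in both, in order. The LCS DP gives dp[8][9] = 4, so this is optimal.

4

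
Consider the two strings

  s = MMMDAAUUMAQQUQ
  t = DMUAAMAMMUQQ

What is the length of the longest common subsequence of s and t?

Match M (s #1, t #2), A (s #5, t #4), A (s #6, t #5), M (s #9, t #6), A (s #10, t #7), Q (s #12, t #11), Q (s #14, t #12) — 7 characters in the same relative order in both, and the DP table's final entry dp[14][12] is also 7, so no common subsequence is longer.

7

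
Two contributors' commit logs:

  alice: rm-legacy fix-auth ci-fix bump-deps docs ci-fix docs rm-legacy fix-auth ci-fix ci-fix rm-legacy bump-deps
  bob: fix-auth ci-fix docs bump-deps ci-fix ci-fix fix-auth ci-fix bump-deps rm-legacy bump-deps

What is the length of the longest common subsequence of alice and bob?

Taking fix-auth (alice #2, bob #1); then ci-fix (alice #3, bob #2); then bump-deps (alice #4, bob #4); then ci-fix (alice #6, bob #6); then fix-auth (alice #9, bob #7); then ci-fix (alice #10, bob #8); then rm-legacy (alice #12, bob #10); then bump-deps (alice #13, bob #11) gives a common subsequence of length 8. dp[13][11] = 8 confirms this is the maximum.

8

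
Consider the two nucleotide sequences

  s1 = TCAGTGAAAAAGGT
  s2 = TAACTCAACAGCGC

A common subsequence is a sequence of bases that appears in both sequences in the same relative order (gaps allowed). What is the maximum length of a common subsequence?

One common subsequence of length 8: T at s1[1]=s2[1], C at s1[2]=s2[4], T at s1[5]=s2[5], A at s1[7]=s2[7], A at s1[8]=s2[8], A at s1[11]=s2[10], G at s1[12]=s2[11], G at s1[13]=s2[13], and the DP table's final entry dp[14][14] is also 8, so no common subsequence is longer.

8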